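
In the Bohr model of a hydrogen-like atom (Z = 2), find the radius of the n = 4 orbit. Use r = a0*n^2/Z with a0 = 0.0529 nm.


r = a0 * n^2 / Z
= 0.0529 * 4^2 / 2
= 0.0529 * 16 / 2
= 0.4232 nm

0.4232


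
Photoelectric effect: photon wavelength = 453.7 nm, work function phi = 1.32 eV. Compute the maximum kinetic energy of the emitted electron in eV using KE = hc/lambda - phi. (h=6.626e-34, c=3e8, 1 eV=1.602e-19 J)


E_photon = hc / lambda
= (6.626e-34)(3e8) / (453.7e-9)
= 4.3813e-19 J
= 2.7349 eV
KE = E_photon - phi
= 2.7349 - 1.32
= 1.4149 eV

1.4149


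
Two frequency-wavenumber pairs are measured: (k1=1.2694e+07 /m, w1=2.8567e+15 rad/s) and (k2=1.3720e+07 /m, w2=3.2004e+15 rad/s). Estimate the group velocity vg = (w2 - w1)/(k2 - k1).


vg = (w2 - w1) / (k2 - k1)
= (3.2004e+15 - 2.8567e+15) / (1.3720e+07 - 1.2694e+07)
= 3.4370e+14 / 1.0260e+06
= 3.3499e+08 m/s

3.3499e+08


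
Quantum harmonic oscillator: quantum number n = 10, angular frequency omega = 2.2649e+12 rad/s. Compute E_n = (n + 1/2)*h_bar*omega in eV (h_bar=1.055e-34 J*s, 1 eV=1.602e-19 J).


E = (n + 1/2) * h_bar * omega
= (10 + 0.5) * 1.055e-34 * 2.2649e+12
= 10.5 * 2.3895e-22
= 2.5089e-21 J
= 0.0157 eV

0.0157


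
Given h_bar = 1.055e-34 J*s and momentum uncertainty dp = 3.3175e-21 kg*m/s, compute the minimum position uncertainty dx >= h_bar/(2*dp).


dx = h_bar / (2 * dp)
= 1.055e-34 / (2 * 3.3175e-21)
= 1.055e-34 / 6.6350e-21
= 1.5901e-14 m

1.5901e-14


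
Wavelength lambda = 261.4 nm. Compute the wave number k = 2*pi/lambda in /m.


k = 2 * pi / lambda
= 6.2832 / (261.4e-9)
= 6.2832 / 2.6140e-07
= 2.4037e+07 /m

2.4037e+07


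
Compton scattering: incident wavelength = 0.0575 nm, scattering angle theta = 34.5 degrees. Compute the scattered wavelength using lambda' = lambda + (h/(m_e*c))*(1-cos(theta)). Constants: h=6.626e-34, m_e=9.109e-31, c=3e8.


Compton wavelength: h/(m_e*c) = 2.4247e-12 m
d_lambda = 2.4247e-12 * (1 - cos(34.5 deg))
= 2.4247e-12 * 0.175874
= 4.2644e-13 m = 0.000426 nm
lambda' = 0.0575 + 0.000426
= 0.057926 nm

0.057926


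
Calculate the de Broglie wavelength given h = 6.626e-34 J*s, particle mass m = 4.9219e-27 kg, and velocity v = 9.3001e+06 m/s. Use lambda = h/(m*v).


lambda = h / (m * v)
= 6.626e-34 / (4.9219e-27 * 9.3001e+06)
= 6.626e-34 / 4.5774e-20
= 1.4475e-14 m

1.4475e-14


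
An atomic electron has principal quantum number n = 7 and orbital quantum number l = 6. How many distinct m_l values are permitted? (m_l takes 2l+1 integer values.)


m_l ranges from -l to +l in integer steps
So m_l goes from -6 to +6
Count = 2l + 1 = 2*6 + 1
= 13

13


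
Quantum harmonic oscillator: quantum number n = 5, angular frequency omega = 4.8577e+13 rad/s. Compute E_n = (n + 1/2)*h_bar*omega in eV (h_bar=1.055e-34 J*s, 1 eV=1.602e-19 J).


E = (n + 1/2) * h_bar * omega
= (5 + 0.5) * 1.055e-34 * 4.8577e+13
= 5.5 * 5.1249e-21
= 2.8187e-20 J
= 0.1759 eV

0.1759


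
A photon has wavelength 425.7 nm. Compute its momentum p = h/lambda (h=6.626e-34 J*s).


p = h / lambda
= 6.626e-34 / (425.7e-9)
= 6.626e-34 / 4.2570e-07
= 1.5565e-27 kg*m/s

1.5565e-27


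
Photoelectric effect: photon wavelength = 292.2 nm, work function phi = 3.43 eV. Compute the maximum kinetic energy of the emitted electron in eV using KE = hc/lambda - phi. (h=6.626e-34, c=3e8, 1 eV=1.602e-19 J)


E_photon = hc / lambda
= (6.626e-34)(3e8) / (292.2e-9)
= 6.8029e-19 J
= 4.2465 eV
KE = E_photon - phi
= 4.2465 - 3.43
= 0.8165 eV

0.8165


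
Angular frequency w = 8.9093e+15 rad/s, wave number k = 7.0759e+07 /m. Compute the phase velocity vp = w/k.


vp = w / k
= 8.9093e+15 / 7.0759e+07
= 1.2591e+08 m/s

1.2591e+08


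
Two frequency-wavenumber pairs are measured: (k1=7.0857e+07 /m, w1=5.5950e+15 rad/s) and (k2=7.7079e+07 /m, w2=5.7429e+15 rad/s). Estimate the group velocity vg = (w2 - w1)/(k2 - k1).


vg = (w2 - w1) / (k2 - k1)
= (5.7429e+15 - 5.5950e+15) / (7.7079e+07 - 7.0857e+07)
= 1.4790e+14 / 6.2220e+06
= 2.3770e+07 m/s

2.3770e+07


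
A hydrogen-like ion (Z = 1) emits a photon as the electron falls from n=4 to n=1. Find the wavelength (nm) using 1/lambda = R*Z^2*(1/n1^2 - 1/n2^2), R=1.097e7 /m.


1/lambda = R * Z^2 * (1/n1^2 - 1/n2^2)
= 1.097e7 * 1^2 * (1/1^2 - 1/4^2)
= 1.097e7 * 1 * (1.0 - 0.0625)
= 1.0284e+07 /m
lambda = 1 / 1.0284e+07
= 97.2349 nm

97.2349


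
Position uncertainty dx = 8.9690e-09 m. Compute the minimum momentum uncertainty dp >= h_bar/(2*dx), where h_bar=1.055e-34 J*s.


dp = h_bar / (2 * dx)
= 1.055e-34 / (2 * 8.9690e-09)
= 1.055e-34 / 1.7938e-08
= 5.8814e-27 kg*m/s

5.8814e-27


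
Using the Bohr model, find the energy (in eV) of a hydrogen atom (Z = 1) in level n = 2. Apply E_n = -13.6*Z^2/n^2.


E_n = -13.6 * Z^2 / n^2
= -13.6 * 1^2 / 2^2
= -13.6 * 1 / 4
= -3.4 eV

-3.4


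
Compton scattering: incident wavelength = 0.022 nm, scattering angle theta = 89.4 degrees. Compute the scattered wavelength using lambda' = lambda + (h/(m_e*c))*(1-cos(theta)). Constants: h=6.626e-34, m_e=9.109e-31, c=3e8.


Compton wavelength: h/(m_e*c) = 2.4247e-12 m
d_lambda = 2.4247e-12 * (1 - cos(89.4 deg))
= 2.4247e-12 * 0.989528
= 2.3993e-12 m = 0.002399 nm
lambda' = 0.022 + 0.002399
= 0.024399 nm

0.024399


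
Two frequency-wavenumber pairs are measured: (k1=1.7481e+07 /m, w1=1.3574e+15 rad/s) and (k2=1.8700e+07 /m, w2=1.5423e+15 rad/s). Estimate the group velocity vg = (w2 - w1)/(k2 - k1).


vg = (w2 - w1) / (k2 - k1)
= (1.5423e+15 - 1.3574e+15) / (1.8700e+07 - 1.7481e+07)
= 1.8490e+14 / 1.2190e+06
= 1.5168e+08 m/s

1.5168e+08


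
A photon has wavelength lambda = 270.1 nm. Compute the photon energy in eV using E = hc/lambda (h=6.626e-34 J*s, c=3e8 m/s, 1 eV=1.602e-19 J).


E = hc / lambda
= (6.626e-34)(3e8) / (270.1e-9)
= 1.9878e-25 / 2.7010e-07
= 7.3595e-19 J
Converting to eV: 7.3595e-19 / 1.602e-19
= 4.5939 eV

4.5939


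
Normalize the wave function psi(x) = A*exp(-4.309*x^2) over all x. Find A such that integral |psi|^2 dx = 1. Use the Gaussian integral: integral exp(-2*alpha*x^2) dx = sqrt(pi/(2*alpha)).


integral |psi|^2 dx = A^2 * sqrt(pi/(2*alpha)) = 1
A^2 = sqrt(2*alpha/pi)
= sqrt(2 * 4.309 / pi)
= 1.656259
A = sqrt(1.656259)
= 1.287

1.287


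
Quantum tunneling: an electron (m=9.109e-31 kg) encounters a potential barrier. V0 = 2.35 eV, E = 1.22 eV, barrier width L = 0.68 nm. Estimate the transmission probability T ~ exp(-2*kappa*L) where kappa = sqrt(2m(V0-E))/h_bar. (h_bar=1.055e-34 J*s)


V0 - E = 1.13 eV = 1.8103e-19 J
kappa = sqrt(2 * m * (V0-E)) / h_bar
= sqrt(2 * 9.109e-31 * 1.8103e-19) / 1.055e-34
= 5.4434e+09 /m
2*kappa*L = 2 * 5.4434e+09 * 0.68e-9
= 7.403
T = exp(-7.403) = 6.094267e-04

6.094267e-04


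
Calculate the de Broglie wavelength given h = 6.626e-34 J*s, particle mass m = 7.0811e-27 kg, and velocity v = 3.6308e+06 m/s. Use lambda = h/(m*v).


lambda = h / (m * v)
= 6.626e-34 / (7.0811e-27 * 3.6308e+06)
= 6.626e-34 / 2.5710e-20
= 2.5772e-14 m

2.5772e-14


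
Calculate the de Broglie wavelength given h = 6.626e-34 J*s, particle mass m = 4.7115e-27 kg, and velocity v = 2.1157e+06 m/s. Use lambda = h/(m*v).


lambda = h / (m * v)
= 6.626e-34 / (4.7115e-27 * 2.1157e+06)
= 6.626e-34 / 9.9681e-21
= 6.6472e-14 m

6.6472e-14


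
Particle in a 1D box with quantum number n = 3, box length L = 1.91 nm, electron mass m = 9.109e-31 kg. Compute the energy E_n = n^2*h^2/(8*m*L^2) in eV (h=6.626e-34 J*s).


E = n^2 * h^2 / (8 * m * L^2)
= 3^2 * (6.626e-34)^2 / (8 * 9.109e-31 * (1.91e-9)^2)
= 9 * 4.3904e-67 / (8 * 9.109e-31 * 3.6481e-18)
= 1.4863e-19 J
= 0.9278 eV

0.9278


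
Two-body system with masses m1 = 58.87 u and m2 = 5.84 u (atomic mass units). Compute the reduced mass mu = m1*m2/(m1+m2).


mu = m1 * m2 / (m1 + m2)
= 58.87 * 5.84 / (58.87 + 5.84)
= 343.8008 / 64.71
= 5.3129 u

5.3129


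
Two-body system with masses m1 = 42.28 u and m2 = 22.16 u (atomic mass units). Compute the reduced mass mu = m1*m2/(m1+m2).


mu = m1 * m2 / (m1 + m2)
= 42.28 * 22.16 / (42.28 + 22.16)
= 936.9248 / 64.44
= 14.5395 u

14.5395


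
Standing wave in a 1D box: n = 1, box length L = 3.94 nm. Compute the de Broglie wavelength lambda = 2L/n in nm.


lambda = 2L / n
= 2 * 3.94 / 1
= 7.88 / 1
= 7.88 nm

7.88


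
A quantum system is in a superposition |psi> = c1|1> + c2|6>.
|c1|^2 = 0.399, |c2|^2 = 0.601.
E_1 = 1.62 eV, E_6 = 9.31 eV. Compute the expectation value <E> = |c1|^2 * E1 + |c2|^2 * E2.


<E> = |c1|^2 * E1 + |c2|^2 * E2
= 0.399 * 1.62 + 0.601 * 9.31
= 0.6464 + 5.5953
= 6.2417 eV

6.2417


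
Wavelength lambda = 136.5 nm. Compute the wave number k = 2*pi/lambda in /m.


k = 2 * pi / lambda
= 6.2832 / (136.5e-9)
= 6.2832 / 1.3650e-07
= 4.6031e+07 /m

4.6031e+07


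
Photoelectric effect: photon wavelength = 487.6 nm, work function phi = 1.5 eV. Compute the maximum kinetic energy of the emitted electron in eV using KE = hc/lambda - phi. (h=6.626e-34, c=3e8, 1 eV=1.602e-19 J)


E_photon = hc / lambda
= (6.626e-34)(3e8) / (487.6e-9)
= 4.0767e-19 J
= 2.5448 eV
KE = E_photon - phi
= 2.5448 - 1.5
= 1.0448 eV

1.0448


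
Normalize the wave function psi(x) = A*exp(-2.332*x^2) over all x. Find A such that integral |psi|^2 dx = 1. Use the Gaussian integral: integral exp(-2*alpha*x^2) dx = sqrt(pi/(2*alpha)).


integral |psi|^2 dx = A^2 * sqrt(pi/(2*alpha)) = 1
A^2 = sqrt(2*alpha/pi)
= sqrt(2 * 2.332 / pi)
= 1.218441
A = sqrt(1.218441)
= 1.1038

1.1038


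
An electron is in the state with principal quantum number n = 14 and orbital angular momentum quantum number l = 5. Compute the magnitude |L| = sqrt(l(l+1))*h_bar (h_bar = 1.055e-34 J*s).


L = sqrt(l*(l+1)) * h_bar
= sqrt(5 * 6) * 1.055e-34
= sqrt(30) * 1.055e-34
= 5.4772 * 1.055e-34
= 5.7785e-34 J*s

5.7785e-34


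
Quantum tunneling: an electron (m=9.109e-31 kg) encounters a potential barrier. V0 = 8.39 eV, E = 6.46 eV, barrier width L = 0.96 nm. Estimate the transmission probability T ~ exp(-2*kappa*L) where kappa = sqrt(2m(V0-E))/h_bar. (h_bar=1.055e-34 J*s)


V0 - E = 1.93 eV = 3.0919e-19 J
kappa = sqrt(2 * m * (V0-E)) / h_bar
= sqrt(2 * 9.109e-31 * 3.0919e-19) / 1.055e-34
= 7.1139e+09 /m
2*kappa*L = 2 * 7.1139e+09 * 0.96e-9
= 13.6587
T = exp(-13.6587) = 1.169786e-06

1.169786e-06


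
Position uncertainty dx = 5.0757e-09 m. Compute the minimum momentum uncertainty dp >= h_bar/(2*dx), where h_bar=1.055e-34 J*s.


dp = h_bar / (2 * dx)
= 1.055e-34 / (2 * 5.0757e-09)
= 1.055e-34 / 1.0151e-08
= 1.0393e-26 kg*m/s

1.0393e-26


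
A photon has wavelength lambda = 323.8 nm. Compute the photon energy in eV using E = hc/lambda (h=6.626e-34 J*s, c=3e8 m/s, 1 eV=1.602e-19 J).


E = hc / lambda
= (6.626e-34)(3e8) / (323.8e-9)
= 1.9878e-25 / 3.2380e-07
= 6.1390e-19 J
Converting to eV: 6.1390e-19 / 1.602e-19
= 3.8321 eV

3.8321


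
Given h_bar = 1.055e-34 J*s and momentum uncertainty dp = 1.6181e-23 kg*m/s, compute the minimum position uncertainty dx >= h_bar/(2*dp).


dx = h_bar / (2 * dp)
= 1.055e-34 / (2 * 1.6181e-23)
= 1.055e-34 / 3.2362e-23
= 3.2600e-12 m

3.2600e-12


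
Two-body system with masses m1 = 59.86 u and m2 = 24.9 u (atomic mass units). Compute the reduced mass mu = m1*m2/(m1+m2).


mu = m1 * m2 / (m1 + m2)
= 59.86 * 24.9 / (59.86 + 24.9)
= 1490.514 / 84.76
= 17.5851 u

17.5851


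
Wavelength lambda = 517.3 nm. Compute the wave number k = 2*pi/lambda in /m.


k = 2 * pi / lambda
= 6.2832 / (517.3e-9)
= 6.2832 / 5.1730e-07
= 1.2146e+07 /m

1.2146e+07


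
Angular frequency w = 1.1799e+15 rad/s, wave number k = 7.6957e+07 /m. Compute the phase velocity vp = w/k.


vp = w / k
= 1.1799e+15 / 7.6957e+07
= 1.5332e+07 m/s

1.5332e+07


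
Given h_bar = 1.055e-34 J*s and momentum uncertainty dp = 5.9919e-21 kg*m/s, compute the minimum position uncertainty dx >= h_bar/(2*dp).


dx = h_bar / (2 * dp)
= 1.055e-34 / (2 * 5.9919e-21)
= 1.055e-34 / 1.1984e-20
= 8.8036e-15 m

8.8036e-15


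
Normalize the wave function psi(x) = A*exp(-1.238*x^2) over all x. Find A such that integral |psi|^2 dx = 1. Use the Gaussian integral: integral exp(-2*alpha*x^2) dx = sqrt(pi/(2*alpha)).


integral |psi|^2 dx = A^2 * sqrt(pi/(2*alpha)) = 1
A^2 = sqrt(2*alpha/pi)
= sqrt(2 * 1.238 / pi)
= 0.88777
A = sqrt(0.88777)
= 0.9422

0.9422


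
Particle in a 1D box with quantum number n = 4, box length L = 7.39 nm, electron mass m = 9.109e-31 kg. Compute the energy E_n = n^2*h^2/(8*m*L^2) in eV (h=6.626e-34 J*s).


E = n^2 * h^2 / (8 * m * L^2)
= 4^2 * (6.626e-34)^2 / (8 * 9.109e-31 * (7.39e-9)^2)
= 16 * 4.3904e-67 / (8 * 9.109e-31 * 5.4612e-17)
= 1.7651e-20 J
= 0.1102 eV

0.1102


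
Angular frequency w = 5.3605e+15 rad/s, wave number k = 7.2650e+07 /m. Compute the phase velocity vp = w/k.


vp = w / k
= 5.3605e+15 / 7.2650e+07
= 7.3785e+07 m/s

7.3785e+07


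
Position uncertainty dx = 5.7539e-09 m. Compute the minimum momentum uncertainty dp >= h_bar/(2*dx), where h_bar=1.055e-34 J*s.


dp = h_bar / (2 * dx)
= 1.055e-34 / (2 * 5.7539e-09)
= 1.055e-34 / 1.1508e-08
= 9.1677e-27 kg*m/s

9.1677e-27


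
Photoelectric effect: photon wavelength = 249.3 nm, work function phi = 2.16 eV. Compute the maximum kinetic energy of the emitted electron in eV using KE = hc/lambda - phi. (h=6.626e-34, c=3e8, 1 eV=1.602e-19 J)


E_photon = hc / lambda
= (6.626e-34)(3e8) / (249.3e-9)
= 7.9735e-19 J
= 4.9772 eV
KE = E_photon - phi
= 4.9772 - 2.16
= 2.8172 eV

2.8172


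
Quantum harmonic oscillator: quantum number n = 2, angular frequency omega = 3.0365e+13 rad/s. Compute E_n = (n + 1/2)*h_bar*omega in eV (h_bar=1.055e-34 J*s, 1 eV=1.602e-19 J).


E = (n + 1/2) * h_bar * omega
= (2 + 0.5) * 1.055e-34 * 3.0365e+13
= 2.5 * 3.2035e-21
= 8.0088e-21 J
= 0.05 eV

0.05


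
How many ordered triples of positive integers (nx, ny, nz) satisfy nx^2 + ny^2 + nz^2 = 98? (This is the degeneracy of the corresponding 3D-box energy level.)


Enumerate all (nx, ny, nz) with nx^2 + ny^2 + nz^2 = 98:
(1,4,9)
(1,9,4)
(3,5,8)
(3,8,5)
(4,1,9)
(4,9,1)
(5,3,8)
(5,8,3)
(8,3,5)
(8,5,3)
(9,1,4)
(9,4,1)
Total degeneracy = 12

12


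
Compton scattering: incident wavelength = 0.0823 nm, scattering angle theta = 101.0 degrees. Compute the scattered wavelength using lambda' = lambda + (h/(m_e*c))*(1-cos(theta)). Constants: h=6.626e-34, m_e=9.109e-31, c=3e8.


Compton wavelength: h/(m_e*c) = 2.4247e-12 m
d_lambda = 2.4247e-12 * (1 - cos(101.0 deg))
= 2.4247e-12 * 1.190809
= 2.8874e-12 m = 0.002887 nm
lambda' = 0.0823 + 0.002887
= 0.085187 nm

0.085187


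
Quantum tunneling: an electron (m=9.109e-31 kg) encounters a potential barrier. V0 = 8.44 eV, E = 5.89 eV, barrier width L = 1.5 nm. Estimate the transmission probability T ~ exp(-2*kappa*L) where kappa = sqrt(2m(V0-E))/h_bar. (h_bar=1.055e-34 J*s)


V0 - E = 2.55 eV = 4.0851e-19 J
kappa = sqrt(2 * m * (V0-E)) / h_bar
= sqrt(2 * 9.109e-31 * 4.0851e-19) / 1.055e-34
= 8.1771e+09 /m
2*kappa*L = 2 * 8.1771e+09 * 1.5e-9
= 24.5313
T = exp(-24.5313) = 2.219185e-11

2.219185e-11


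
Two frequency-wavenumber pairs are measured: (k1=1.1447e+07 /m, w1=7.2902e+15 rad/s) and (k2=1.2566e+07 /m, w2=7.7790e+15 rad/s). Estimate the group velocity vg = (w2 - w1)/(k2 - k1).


vg = (w2 - w1) / (k2 - k1)
= (7.7790e+15 - 7.2902e+15) / (1.2566e+07 - 1.1447e+07)
= 4.8880e+14 / 1.1190e+06
= 4.3682e+08 m/s

4.3682e+08


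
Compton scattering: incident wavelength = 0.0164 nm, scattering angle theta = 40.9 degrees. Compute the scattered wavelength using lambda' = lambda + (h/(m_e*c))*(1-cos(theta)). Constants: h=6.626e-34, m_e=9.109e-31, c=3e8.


Compton wavelength: h/(m_e*c) = 2.4247e-12 m
d_lambda = 2.4247e-12 * (1 - cos(40.9 deg))
= 2.4247e-12 * 0.244147
= 5.9198e-13 m = 0.000592 nm
lambda' = 0.0164 + 0.000592
= 0.016992 nm

0.016992


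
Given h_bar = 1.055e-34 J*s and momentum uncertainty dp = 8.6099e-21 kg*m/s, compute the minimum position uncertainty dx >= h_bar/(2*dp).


dx = h_bar / (2 * dp)
= 1.055e-34 / (2 * 8.6099e-21)
= 1.055e-34 / 1.7220e-20
= 6.1267e-15 m

6.1267e-15


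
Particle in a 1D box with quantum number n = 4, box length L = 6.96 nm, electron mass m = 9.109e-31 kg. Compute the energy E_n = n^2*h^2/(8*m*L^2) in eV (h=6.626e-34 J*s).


E = n^2 * h^2 / (8 * m * L^2)
= 4^2 * (6.626e-34)^2 / (8 * 9.109e-31 * (6.96e-9)^2)
= 16 * 4.3904e-67 / (8 * 9.109e-31 * 4.8442e-17)
= 1.9900e-20 J
= 0.1242 eV

0.1242


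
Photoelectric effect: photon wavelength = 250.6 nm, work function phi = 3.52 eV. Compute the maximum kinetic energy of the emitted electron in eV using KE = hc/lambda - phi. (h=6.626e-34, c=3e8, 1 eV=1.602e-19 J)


E_photon = hc / lambda
= (6.626e-34)(3e8) / (250.6e-9)
= 7.9322e-19 J
= 4.9514 eV
KE = E_photon - phi
= 4.9514 - 3.52
= 1.4314 eV

1.4314


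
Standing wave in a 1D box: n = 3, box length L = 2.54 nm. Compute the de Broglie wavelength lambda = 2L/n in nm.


lambda = 2L / n
= 2 * 2.54 / 3
= 5.08 / 3
= 1.6933 nm

1.6933


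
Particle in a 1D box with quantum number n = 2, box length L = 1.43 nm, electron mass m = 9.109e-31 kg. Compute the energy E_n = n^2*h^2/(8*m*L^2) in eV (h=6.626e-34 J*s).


E = n^2 * h^2 / (8 * m * L^2)
= 2^2 * (6.626e-34)^2 / (8 * 9.109e-31 * (1.43e-9)^2)
= 4 * 4.3904e-67 / (8 * 9.109e-31 * 2.0449e-18)
= 1.1785e-19 J
= 0.7356 eV

0.7356


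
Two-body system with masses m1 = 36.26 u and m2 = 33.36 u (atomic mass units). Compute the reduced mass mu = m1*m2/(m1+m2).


mu = m1 * m2 / (m1 + m2)
= 36.26 * 33.36 / (36.26 + 33.36)
= 1209.6336 / 69.62
= 17.3748 u

17.3748


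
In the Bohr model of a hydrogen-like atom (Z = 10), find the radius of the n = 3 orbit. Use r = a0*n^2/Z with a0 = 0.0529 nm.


r = a0 * n^2 / Z
= 0.0529 * 3^2 / 10
= 0.0529 * 9 / 10
= 0.0476 nm

0.0476


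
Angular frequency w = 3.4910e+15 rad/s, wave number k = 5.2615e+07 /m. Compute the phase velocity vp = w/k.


vp = w / k
= 3.4910e+15 / 5.2615e+07
= 6.6350e+07 m/s

6.6350e+07


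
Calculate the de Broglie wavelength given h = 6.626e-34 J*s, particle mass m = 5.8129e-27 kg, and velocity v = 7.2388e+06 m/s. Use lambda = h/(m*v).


lambda = h / (m * v)
= 6.626e-34 / (5.8129e-27 * 7.2388e+06)
= 6.626e-34 / 4.2078e-20
= 1.5747e-14 m

1.5747e-14


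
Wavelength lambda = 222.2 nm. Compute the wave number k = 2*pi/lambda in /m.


k = 2 * pi / lambda
= 6.2832 / (222.2e-9)
= 6.2832 / 2.2220e-07
= 2.8277e+07 /m

2.8277e+07


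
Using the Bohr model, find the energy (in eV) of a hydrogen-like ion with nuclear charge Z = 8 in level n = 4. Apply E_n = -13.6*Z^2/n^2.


E_n = -13.6 * Z^2 / n^2
= -13.6 * 8^2 / 4^2
= -13.6 * 64 / 16
= -54.4 eV

-54.4


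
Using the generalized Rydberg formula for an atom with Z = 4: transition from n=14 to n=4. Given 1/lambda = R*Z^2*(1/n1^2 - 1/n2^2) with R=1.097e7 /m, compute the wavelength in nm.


1/lambda = R * Z^2 * (1/n1^2 - 1/n2^2)
= 1.097e7 * 4^2 * (1/4^2 - 1/14^2)
= 1.097e7 * 16 * (0.0625 - 0.005102)
= 1.0074e+07 /m
lambda = 1 / 1.0074e+07
= 99.2606 nm

99.2606


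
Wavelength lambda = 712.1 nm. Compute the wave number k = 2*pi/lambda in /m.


k = 2 * pi / lambda
= 6.2832 / (712.1e-9)
= 6.2832 / 7.1210e-07
= 8.8235e+06 /m

8.8235e+06


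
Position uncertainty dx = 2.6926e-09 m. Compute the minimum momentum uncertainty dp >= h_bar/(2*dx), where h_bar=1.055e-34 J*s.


dp = h_bar / (2 * dx)
= 1.055e-34 / (2 * 2.6926e-09)
= 1.055e-34 / 5.3852e-09
= 1.9591e-26 kg*m/s

1.9591e-26


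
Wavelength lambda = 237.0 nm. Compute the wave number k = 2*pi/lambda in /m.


k = 2 * pi / lambda
= 6.2832 / (237.0e-9)
= 6.2832 / 2.3700e-07
= 2.6511e+07 /m

2.6511e+07


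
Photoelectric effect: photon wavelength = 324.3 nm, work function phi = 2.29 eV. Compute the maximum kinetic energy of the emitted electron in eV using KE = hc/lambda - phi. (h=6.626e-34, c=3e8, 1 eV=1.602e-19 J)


E_photon = hc / lambda
= (6.626e-34)(3e8) / (324.3e-9)
= 6.1295e-19 J
= 3.8262 eV
KE = E_photon - phi
= 3.8262 - 2.29
= 1.5362 eV

1.5362


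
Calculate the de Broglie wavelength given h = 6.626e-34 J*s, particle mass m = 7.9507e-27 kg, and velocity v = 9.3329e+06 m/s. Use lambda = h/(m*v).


lambda = h / (m * v)
= 6.626e-34 / (7.9507e-27 * 9.3329e+06)
= 6.626e-34 / 7.4203e-20
= 8.9295e-15 m

8.9295e-15


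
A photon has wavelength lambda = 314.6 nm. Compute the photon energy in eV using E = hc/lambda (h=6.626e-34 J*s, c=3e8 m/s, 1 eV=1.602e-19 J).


E = hc / lambda
= (6.626e-34)(3e8) / (314.6e-9)
= 1.9878e-25 / 3.1460e-07
= 6.3185e-19 J
Converting to eV: 6.3185e-19 / 1.602e-19
= 3.9441 eV

3.9441


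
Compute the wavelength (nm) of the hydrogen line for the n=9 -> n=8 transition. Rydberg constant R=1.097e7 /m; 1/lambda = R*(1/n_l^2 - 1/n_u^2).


1/lambda = R * (1/n_l^2 - 1/n_u^2)
= 1.097e7 * (1/8^2 - 1/9^2)
= 1.097e7 * (0.015625 - 0.012346)
= 1.097e7 * 0.003279
= 3.5974e+04 /m
lambda = 1 / 3.5974e+04 = 27797.7371 nm

27797.7371


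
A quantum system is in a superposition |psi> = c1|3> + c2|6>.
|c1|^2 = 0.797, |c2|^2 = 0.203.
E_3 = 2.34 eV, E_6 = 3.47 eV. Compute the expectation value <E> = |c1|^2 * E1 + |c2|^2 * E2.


<E> = |c1|^2 * E1 + |c2|^2 * E2
= 0.797 * 2.34 + 0.203 * 3.47
= 1.865 + 0.7044
= 2.5694 eV

2.5694


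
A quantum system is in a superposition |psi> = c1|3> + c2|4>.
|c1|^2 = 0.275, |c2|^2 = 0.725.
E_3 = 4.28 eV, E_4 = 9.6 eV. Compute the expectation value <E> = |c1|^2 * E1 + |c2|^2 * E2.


<E> = |c1|^2 * E1 + |c2|^2 * E2
= 0.275 * 4.28 + 0.725 * 9.6
= 1.177 + 6.96
= 8.137 eV

8.137


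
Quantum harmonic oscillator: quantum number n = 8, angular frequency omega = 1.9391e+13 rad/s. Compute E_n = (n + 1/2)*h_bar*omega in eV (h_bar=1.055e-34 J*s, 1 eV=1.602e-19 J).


E = (n + 1/2) * h_bar * omega
= (8 + 0.5) * 1.055e-34 * 1.9391e+13
= 8.5 * 2.0458e-21
= 1.7389e-20 J
= 0.1085 eV

0.1085


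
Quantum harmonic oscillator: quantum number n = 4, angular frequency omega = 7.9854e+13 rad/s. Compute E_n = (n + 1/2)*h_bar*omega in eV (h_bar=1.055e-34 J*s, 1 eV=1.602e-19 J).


E = (n + 1/2) * h_bar * omega
= (4 + 0.5) * 1.055e-34 * 7.9854e+13
= 4.5 * 8.4246e-21
= 3.7911e-20 J
= 0.2366 eV

0.2366


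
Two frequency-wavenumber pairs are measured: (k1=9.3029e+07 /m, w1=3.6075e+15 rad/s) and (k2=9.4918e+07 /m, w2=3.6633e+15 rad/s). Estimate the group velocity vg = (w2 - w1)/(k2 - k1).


vg = (w2 - w1) / (k2 - k1)
= (3.6633e+15 - 3.6075e+15) / (9.4918e+07 - 9.3029e+07)
= 5.5800e+13 / 1.8890e+06
= 2.9539e+07 m/s

2.9539e+07


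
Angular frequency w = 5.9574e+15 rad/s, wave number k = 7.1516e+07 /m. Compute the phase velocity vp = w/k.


vp = w / k
= 5.9574e+15 / 7.1516e+07
= 8.3302e+07 m/s

8.3302e+07


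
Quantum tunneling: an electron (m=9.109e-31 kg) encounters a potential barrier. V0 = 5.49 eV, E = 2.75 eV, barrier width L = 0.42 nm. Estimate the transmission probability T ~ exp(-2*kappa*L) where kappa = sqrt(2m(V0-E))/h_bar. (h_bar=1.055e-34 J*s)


V0 - E = 2.74 eV = 4.3895e-19 J
kappa = sqrt(2 * m * (V0-E)) / h_bar
= sqrt(2 * 9.109e-31 * 4.3895e-19) / 1.055e-34
= 8.4763e+09 /m
2*kappa*L = 2 * 8.4763e+09 * 0.42e-9
= 7.1201
T = exp(-7.1201) = 8.087174e-04

8.087174e-04


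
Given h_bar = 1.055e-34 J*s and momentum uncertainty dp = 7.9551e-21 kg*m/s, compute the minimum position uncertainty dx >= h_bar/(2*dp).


dx = h_bar / (2 * dp)
= 1.055e-34 / (2 * 7.9551e-21)
= 1.055e-34 / 1.5910e-20
= 6.6310e-15 m

6.6310e-15


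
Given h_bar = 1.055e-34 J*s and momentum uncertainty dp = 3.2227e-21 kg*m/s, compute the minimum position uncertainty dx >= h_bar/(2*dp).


dx = h_bar / (2 * dp)
= 1.055e-34 / (2 * 3.2227e-21)
= 1.055e-34 / 6.4454e-21
= 1.6368e-14 m

1.6368e-14


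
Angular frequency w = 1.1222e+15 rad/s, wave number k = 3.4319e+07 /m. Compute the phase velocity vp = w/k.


vp = w / k
= 1.1222e+15 / 3.4319e+07
= 3.2699e+07 m/s

3.2699e+07


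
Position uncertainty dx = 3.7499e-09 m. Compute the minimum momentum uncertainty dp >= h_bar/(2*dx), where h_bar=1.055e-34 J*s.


dp = h_bar / (2 * dx)
= 1.055e-34 / (2 * 3.7499e-09)
= 1.055e-34 / 7.4998e-09
= 1.4067e-26 kg*m/s

1.4067e-26


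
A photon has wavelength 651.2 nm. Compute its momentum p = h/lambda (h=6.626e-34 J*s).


p = h / lambda
= 6.626e-34 / (651.2e-9)
= 6.626e-34 / 6.5120e-07
= 1.0175e-27 kg*m/s

1.0175e-27


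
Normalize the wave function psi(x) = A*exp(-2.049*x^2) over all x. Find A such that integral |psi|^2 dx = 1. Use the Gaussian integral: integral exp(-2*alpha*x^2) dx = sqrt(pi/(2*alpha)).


integral |psi|^2 dx = A^2 * sqrt(pi/(2*alpha)) = 1
A^2 = sqrt(2*alpha/pi)
= sqrt(2 * 2.049 / pi)
= 1.142118
A = sqrt(1.142118)
= 1.0687

1.0687


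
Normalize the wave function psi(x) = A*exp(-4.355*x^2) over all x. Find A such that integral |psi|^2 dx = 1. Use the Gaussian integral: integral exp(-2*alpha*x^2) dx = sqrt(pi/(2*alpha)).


integral |psi|^2 dx = A^2 * sqrt(pi/(2*alpha)) = 1
A^2 = sqrt(2*alpha/pi)
= sqrt(2 * 4.355 / pi)
= 1.665076
A = sqrt(1.665076)
= 1.2904

1.2904


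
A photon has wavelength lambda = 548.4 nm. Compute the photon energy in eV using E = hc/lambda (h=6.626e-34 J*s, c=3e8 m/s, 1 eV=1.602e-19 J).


E = hc / lambda
= (6.626e-34)(3e8) / (548.4e-9)
= 1.9878e-25 / 5.4840e-07
= 3.6247e-19 J
Converting to eV: 3.6247e-19 / 1.602e-19
= 2.2626 eV

2.2626


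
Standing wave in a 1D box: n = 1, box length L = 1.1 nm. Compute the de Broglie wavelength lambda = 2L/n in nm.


lambda = 2L / n
= 2 * 1.1 / 1
= 2.2 / 1
= 2.2 nm

2.2


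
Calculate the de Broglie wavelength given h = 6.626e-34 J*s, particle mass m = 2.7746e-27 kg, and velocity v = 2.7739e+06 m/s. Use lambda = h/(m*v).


lambda = h / (m * v)
= 6.626e-34 / (2.7746e-27 * 2.7739e+06)
= 6.626e-34 / 7.6965e-21
= 8.6091e-14 m

8.6091e-14


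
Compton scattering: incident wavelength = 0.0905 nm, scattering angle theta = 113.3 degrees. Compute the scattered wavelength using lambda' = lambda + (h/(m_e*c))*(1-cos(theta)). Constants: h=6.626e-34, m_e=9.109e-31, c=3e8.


Compton wavelength: h/(m_e*c) = 2.4247e-12 m
d_lambda = 2.4247e-12 * (1 - cos(113.3 deg))
= 2.4247e-12 * 1.395546
= 3.3838e-12 m = 0.003384 nm
lambda' = 0.0905 + 0.003384
= 0.093884 nm

0.093884


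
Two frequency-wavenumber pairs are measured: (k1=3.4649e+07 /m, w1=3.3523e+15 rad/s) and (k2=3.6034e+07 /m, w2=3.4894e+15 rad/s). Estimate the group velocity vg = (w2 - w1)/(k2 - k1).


vg = (w2 - w1) / (k2 - k1)
= (3.4894e+15 - 3.3523e+15) / (3.6034e+07 - 3.4649e+07)
= 1.3710e+14 / 1.3850e+06
= 9.8989e+07 m/s

9.8989e+07


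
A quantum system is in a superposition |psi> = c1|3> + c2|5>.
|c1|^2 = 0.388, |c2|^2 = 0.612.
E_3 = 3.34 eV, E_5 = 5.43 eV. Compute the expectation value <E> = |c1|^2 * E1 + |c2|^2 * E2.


<E> = |c1|^2 * E1 + |c2|^2 * E2
= 0.388 * 3.34 + 0.612 * 5.43
= 1.2959 + 3.3232
= 4.6191 eV

4.6191


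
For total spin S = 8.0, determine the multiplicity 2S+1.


Spin multiplicity = 2S + 1
= 2 * 8.0 + 1
= 16.0 + 1
= 17

17


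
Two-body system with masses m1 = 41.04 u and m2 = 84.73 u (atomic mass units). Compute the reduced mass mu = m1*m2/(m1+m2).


mu = m1 * m2 / (m1 + m2)
= 41.04 * 84.73 / (41.04 + 84.73)
= 3477.3192 / 125.77
= 27.6482 u

27.6482


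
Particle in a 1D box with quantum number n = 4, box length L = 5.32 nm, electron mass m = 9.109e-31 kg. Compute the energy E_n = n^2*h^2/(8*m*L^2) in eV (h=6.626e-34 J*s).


E = n^2 * h^2 / (8 * m * L^2)
= 4^2 * (6.626e-34)^2 / (8 * 9.109e-31 * (5.32e-9)^2)
= 16 * 4.3904e-67 / (8 * 9.109e-31 * 2.8302e-17)
= 3.4060e-20 J
= 0.2126 eV

0.2126


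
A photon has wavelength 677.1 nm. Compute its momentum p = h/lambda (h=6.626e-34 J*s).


p = h / lambda
= 6.626e-34 / (677.1e-9)
= 6.626e-34 / 6.7710e-07
= 9.7859e-28 kg*m/s

9.7859e-28


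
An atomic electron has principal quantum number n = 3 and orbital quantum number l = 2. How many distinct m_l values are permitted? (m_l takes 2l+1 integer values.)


m_l ranges from -l to +l in integer steps
So m_l goes from -2 to +2
Count = 2l + 1 = 2*2 + 1
= 5

5


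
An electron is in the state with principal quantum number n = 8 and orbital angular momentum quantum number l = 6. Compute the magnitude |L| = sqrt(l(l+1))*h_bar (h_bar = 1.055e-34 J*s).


L = sqrt(l*(l+1)) * h_bar
= sqrt(6 * 7) * 1.055e-34
= sqrt(42) * 1.055e-34
= 6.4807 * 1.055e-34
= 6.8372e-34 J*s

6.8372e-34


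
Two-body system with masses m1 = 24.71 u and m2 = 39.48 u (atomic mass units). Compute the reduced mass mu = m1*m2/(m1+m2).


mu = m1 * m2 / (m1 + m2)
= 24.71 * 39.48 / (24.71 + 39.48)
= 975.5508 / 64.19
= 15.1979 u

15.1979


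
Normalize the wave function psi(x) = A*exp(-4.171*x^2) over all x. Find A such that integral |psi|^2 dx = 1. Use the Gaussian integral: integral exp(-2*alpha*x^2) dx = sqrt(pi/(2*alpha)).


integral |psi|^2 dx = A^2 * sqrt(pi/(2*alpha)) = 1
A^2 = sqrt(2*alpha/pi)
= sqrt(2 * 4.171 / pi)
= 1.629522
A = sqrt(1.629522)
= 1.2765

1.2765


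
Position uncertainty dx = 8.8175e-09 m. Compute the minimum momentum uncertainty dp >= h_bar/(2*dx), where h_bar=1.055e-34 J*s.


dp = h_bar / (2 * dx)
= 1.055e-34 / (2 * 8.8175e-09)
= 1.055e-34 / 1.7635e-08
= 5.9824e-27 kg*m/s

5.9824e-27


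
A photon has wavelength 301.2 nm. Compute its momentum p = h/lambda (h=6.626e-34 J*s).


p = h / lambda
= 6.626e-34 / (301.2e-9)
= 6.626e-34 / 3.0120e-07
= 2.1999e-27 kg*m/s

2.1999e-27


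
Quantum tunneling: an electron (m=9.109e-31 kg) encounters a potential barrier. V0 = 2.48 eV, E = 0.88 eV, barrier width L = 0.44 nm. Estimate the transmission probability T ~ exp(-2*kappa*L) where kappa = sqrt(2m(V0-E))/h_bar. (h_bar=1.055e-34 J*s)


V0 - E = 1.6 eV = 2.5632e-19 J
kappa = sqrt(2 * m * (V0-E)) / h_bar
= sqrt(2 * 9.109e-31 * 2.5632e-19) / 1.055e-34
= 6.4772e+09 /m
2*kappa*L = 2 * 6.4772e+09 * 0.44e-9
= 5.7
T = exp(-5.7) = 3.346099e-03

3.346099e-03


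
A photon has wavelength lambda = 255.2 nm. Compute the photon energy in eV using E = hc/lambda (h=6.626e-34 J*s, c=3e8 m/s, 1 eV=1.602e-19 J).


E = hc / lambda
= (6.626e-34)(3e8) / (255.2e-9)
= 1.9878e-25 / 2.5520e-07
= 7.7892e-19 J
Converting to eV: 7.7892e-19 / 1.602e-19
= 4.8622 eV

4.8622


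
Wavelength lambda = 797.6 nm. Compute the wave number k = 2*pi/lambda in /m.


k = 2 * pi / lambda
= 6.2832 / (797.6e-9)
= 6.2832 / 7.9760e-07
= 7.8776e+06 /m

7.8776e+06


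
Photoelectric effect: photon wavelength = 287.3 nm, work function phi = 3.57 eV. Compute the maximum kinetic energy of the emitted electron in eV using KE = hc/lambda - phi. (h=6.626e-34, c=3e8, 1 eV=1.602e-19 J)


E_photon = hc / lambda
= (6.626e-34)(3e8) / (287.3e-9)
= 6.9189e-19 J
= 4.3189 eV
KE = E_photon - phi
= 4.3189 - 3.57
= 0.7489 eV

0.7489


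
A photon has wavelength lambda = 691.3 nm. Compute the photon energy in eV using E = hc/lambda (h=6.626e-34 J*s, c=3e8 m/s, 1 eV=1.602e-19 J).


E = hc / lambda
= (6.626e-34)(3e8) / (691.3e-9)
= 1.9878e-25 / 6.9130e-07
= 2.8755e-19 J
Converting to eV: 2.8755e-19 / 1.602e-19
= 1.7949 eV

1.7949


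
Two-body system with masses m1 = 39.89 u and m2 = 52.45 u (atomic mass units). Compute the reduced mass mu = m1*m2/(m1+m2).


mu = m1 * m2 / (m1 + m2)
= 39.89 * 52.45 / (39.89 + 52.45)
= 2092.2305 / 92.34
= 22.6579 u

22.6579


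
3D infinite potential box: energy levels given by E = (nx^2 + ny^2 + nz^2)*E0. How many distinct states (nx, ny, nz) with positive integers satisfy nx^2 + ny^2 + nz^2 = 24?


Enumerate all (nx, ny, nz) with nx^2 + ny^2 + nz^2 = 24:
(2,2,4)
(2,4,2)
(4,2,2)
Total degeneracy = 3

3


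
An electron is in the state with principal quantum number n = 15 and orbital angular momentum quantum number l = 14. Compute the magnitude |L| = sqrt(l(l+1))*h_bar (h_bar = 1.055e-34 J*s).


L = sqrt(l*(l+1)) * h_bar
= sqrt(14 * 15) * 1.055e-34
= sqrt(210) * 1.055e-34
= 14.4914 * 1.055e-34
= 1.5288e-33 J*s

1.5288e-33


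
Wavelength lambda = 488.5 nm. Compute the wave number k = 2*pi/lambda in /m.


k = 2 * pi / lambda
= 6.2832 / (488.5e-9)
= 6.2832 / 4.8850e-07
= 1.2862e+07 /m

1.2862e+07


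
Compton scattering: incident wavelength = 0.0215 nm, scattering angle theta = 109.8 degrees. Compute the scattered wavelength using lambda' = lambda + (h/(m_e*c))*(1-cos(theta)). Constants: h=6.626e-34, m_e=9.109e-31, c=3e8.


Compton wavelength: h/(m_e*c) = 2.4247e-12 m
d_lambda = 2.4247e-12 * (1 - cos(109.8 deg))
= 2.4247e-12 * 1.338738
= 3.2460e-12 m = 0.003246 nm
lambda' = 0.0215 + 0.003246
= 0.024746 nm

0.024746


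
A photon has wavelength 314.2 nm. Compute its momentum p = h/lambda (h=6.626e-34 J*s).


p = h / lambda
= 6.626e-34 / (314.2e-9)
= 6.626e-34 / 3.1420e-07
= 2.1088e-27 kg*m/s

2.1088e-27


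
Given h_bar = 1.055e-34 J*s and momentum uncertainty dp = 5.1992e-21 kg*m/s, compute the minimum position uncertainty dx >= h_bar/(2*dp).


dx = h_bar / (2 * dp)
= 1.055e-34 / (2 * 5.1992e-21)
= 1.055e-34 / 1.0398e-20
= 1.0146e-14 m

1.0146e-14


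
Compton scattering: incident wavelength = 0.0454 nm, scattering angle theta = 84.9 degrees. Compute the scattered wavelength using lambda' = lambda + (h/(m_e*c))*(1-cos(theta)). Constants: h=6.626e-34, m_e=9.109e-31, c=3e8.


Compton wavelength: h/(m_e*c) = 2.4247e-12 m
d_lambda = 2.4247e-12 * (1 - cos(84.9 deg))
= 2.4247e-12 * 0.911106
= 2.2092e-12 m = 0.002209 nm
lambda' = 0.0454 + 0.002209
= 0.047609 nm

0.047609


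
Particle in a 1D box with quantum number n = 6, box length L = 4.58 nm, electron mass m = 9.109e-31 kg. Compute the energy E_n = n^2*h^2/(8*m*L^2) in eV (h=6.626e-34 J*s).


E = n^2 * h^2 / (8 * m * L^2)
= 6^2 * (6.626e-34)^2 / (8 * 9.109e-31 * (4.58e-9)^2)
= 36 * 4.3904e-67 / (8 * 9.109e-31 * 2.0976e-17)
= 1.0340e-19 J
= 0.6454 eV

0.6454


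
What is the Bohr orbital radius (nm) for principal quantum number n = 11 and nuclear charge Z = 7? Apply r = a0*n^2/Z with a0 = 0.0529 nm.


r = a0 * n^2 / Z
= 0.0529 * 11^2 / 7
= 0.0529 * 121 / 7
= 0.9144 nm

0.9144


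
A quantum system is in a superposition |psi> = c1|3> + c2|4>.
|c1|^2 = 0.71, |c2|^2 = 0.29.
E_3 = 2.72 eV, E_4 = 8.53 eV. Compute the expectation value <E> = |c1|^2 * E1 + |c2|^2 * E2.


<E> = |c1|^2 * E1 + |c2|^2 * E2
= 0.71 * 2.72 + 0.29 * 8.53
= 1.9312 + 2.4737
= 4.4049 eV

4.4049


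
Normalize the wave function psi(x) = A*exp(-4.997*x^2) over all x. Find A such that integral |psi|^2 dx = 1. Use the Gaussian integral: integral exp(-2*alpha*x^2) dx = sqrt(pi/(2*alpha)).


integral |psi|^2 dx = A^2 * sqrt(pi/(2*alpha)) = 1
A^2 = sqrt(2*alpha/pi)
= sqrt(2 * 4.997 / pi)
= 1.783589
A = sqrt(1.783589)
= 1.3355

1.3355


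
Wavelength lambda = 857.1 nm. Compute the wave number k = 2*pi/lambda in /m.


k = 2 * pi / lambda
= 6.2832 / (857.1e-9)
= 6.2832 / 8.5710e-07
= 7.3307e+06 /m

7.3307e+06


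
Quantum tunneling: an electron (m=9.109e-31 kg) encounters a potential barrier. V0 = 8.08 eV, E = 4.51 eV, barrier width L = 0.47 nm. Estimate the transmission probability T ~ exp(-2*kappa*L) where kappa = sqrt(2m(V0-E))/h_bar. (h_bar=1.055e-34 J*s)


V0 - E = 3.57 eV = 5.7191e-19 J
kappa = sqrt(2 * m * (V0-E)) / h_bar
= sqrt(2 * 9.109e-31 * 5.7191e-19) / 1.055e-34
= 9.6753e+09 /m
2*kappa*L = 2 * 9.6753e+09 * 0.47e-9
= 9.0948
T = exp(-9.0948) = 1.122528e-04

1.122528e-04


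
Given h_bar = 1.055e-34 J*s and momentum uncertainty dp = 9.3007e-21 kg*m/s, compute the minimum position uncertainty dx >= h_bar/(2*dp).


dx = h_bar / (2 * dp)
= 1.055e-34 / (2 * 9.3007e-21)
= 1.055e-34 / 1.8601e-20
= 5.6716e-15 m

5.6716e-15


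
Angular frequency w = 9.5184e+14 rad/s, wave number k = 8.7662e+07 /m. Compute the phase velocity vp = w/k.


vp = w / k
= 9.5184e+14 / 8.7662e+07
= 1.0858e+07 m/s

1.0858e+07


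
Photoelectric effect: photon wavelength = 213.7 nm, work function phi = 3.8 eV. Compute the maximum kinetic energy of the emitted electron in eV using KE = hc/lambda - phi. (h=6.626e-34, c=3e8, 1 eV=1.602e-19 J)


E_photon = hc / lambda
= (6.626e-34)(3e8) / (213.7e-9)
= 9.3018e-19 J
= 5.8064 eV
KE = E_photon - phi
= 5.8064 - 3.8
= 2.0064 eV

2.0064


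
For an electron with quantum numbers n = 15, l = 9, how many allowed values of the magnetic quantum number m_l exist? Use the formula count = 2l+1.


m_l ranges from -l to +l in integer steps
So m_l goes from -9 to +9
Count = 2l + 1 = 2*9 + 1
= 19

19


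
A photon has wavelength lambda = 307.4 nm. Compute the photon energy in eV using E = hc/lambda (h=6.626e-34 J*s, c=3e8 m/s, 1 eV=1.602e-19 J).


E = hc / lambda
= (6.626e-34)(3e8) / (307.4e-9)
= 1.9878e-25 / 3.0740e-07
= 6.4665e-19 J
Converting to eV: 6.4665e-19 / 1.602e-19
= 4.0365 eV

4.0365


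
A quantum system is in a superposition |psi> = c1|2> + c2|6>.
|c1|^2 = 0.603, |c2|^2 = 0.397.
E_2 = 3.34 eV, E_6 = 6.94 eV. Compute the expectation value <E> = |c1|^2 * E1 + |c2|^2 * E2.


<E> = |c1|^2 * E1 + |c2|^2 * E2
= 0.603 * 3.34 + 0.397 * 6.94
= 2.014 + 2.7552
= 4.7692 eV

4.7692


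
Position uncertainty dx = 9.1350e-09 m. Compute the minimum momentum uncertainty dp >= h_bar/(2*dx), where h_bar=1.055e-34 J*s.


dp = h_bar / (2 * dx)
= 1.055e-34 / (2 * 9.1350e-09)
= 1.055e-34 / 1.8270e-08
= 5.7745e-27 kg*m/s

5.7745e-27


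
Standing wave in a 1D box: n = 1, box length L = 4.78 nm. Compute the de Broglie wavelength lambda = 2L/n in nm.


lambda = 2L / n
= 2 * 4.78 / 1
= 9.56 / 1
= 9.56 nm

9.56


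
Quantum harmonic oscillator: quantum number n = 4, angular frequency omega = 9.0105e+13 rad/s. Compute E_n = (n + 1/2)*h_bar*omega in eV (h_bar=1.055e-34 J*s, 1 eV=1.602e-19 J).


E = (n + 1/2) * h_bar * omega
= (4 + 0.5) * 1.055e-34 * 9.0105e+13
= 4.5 * 9.5061e-21
= 4.2777e-20 J
= 0.267 eV

0.267


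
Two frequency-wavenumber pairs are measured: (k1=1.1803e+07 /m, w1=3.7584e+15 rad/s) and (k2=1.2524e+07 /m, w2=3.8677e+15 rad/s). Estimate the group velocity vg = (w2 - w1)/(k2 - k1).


vg = (w2 - w1) / (k2 - k1)
= (3.8677e+15 - 3.7584e+15) / (1.2524e+07 - 1.1803e+07)
= 1.0930e+14 / 7.2100e+05
= 1.5160e+08 m/s

1.5160e+08


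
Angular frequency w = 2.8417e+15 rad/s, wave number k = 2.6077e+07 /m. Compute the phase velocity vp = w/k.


vp = w / k
= 2.8417e+15 / 2.6077e+07
= 1.0897e+08 m/s

1.0897e+08


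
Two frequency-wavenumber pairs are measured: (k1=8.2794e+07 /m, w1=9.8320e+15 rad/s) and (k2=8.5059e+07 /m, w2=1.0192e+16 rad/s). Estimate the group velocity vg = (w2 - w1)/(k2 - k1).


vg = (w2 - w1) / (k2 - k1)
= (1.0192e+16 - 9.8320e+15) / (8.5059e+07 - 8.2794e+07)
= 3.6000e+14 / 2.2650e+06
= 1.5894e+08 m/s

1.5894e+08


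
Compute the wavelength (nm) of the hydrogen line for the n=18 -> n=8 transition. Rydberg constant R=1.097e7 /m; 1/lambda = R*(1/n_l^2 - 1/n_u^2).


1/lambda = R * (1/n_l^2 - 1/n_u^2)
= 1.097e7 * (1/8^2 - 1/18^2)
= 1.097e7 * (0.015625 - 0.003086)
= 1.097e7 * 0.012539
= 1.3755e+05 /m
lambda = 1 / 1.3755e+05 = 7270.1774 nm

7270.1774


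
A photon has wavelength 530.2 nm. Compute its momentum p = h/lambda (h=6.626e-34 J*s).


p = h / lambda
= 6.626e-34 / (530.2e-9)
= 6.626e-34 / 5.3020e-07
= 1.2497e-27 kg*m/s

1.2497e-27


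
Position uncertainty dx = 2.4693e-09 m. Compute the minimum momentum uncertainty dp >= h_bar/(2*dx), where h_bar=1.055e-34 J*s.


dp = h_bar / (2 * dx)
= 1.055e-34 / (2 * 2.4693e-09)
= 1.055e-34 / 4.9386e-09
= 2.1362e-26 kg*m/s

2.1362e-26


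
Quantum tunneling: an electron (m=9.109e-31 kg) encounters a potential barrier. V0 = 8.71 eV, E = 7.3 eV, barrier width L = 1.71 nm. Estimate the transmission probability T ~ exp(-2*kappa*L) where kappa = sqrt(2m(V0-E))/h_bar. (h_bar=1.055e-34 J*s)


V0 - E = 1.41 eV = 2.2588e-19 J
kappa = sqrt(2 * m * (V0-E)) / h_bar
= sqrt(2 * 9.109e-31 * 2.2588e-19) / 1.055e-34
= 6.0805e+09 /m
2*kappa*L = 2 * 6.0805e+09 * 1.71e-9
= 20.7953
T = exp(-20.7953) = 9.305162e-10

9.305162e-10


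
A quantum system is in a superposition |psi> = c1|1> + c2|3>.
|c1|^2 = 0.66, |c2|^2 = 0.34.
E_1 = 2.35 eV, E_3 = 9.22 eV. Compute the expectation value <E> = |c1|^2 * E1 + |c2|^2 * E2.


<E> = |c1|^2 * E1 + |c2|^2 * E2
= 0.66 * 2.35 + 0.34 * 9.22
= 1.551 + 3.1348
= 4.6858 eV

4.6858
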